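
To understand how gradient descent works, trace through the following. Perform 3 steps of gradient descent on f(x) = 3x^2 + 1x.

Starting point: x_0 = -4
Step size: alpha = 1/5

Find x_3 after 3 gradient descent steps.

f(x) = 3x^2 + 1x, f'(x) = 6x + (1)
Step 1: f'(-4) = -23, x_1 = -4 - 1/5 * -23 = 3/5
Step 2: f'(3/5) = 23/5, x_2 = 3/5 - 1/5 * 23/5 = -8/25
Step 3: f'(-8/25) = -23/25, x_3 = -8/25 - 1/5 * -23/25 = -17/125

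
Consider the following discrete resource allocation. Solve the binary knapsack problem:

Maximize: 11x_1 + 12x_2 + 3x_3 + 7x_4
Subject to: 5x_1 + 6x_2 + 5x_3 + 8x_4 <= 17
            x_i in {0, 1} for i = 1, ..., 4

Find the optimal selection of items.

Items: item 1 (v=11, w=5), item 2 (v=12, w=6), item 3 (v=3, w=5), item 4 (v=7, w=8)
Capacity: 17
Checking all 16 subsets (w = total weight, v = total value):
  {}: w = 0, v = 0
  {1}: w = 5, v = 11
  {2}: w = 6, v = 12
  {3}: w = 5, v = 3
  {4}: w = 8, v = 7
  {1, 2}: w = 11, v = 23
  {1, 3}: w = 10, v = 14
  {1, 4}: w = 13, v = 18
  {2, 3}: w = 11, v = 15
  {2, 4}: w = 14, v = 19
  {3, 4}: w = 13, v = 10
  {1, 2, 3}: w = 16, v = 26
  {1, 2, 4}: w = 19 > 17, infeasible
  {1, 3, 4}: w = 18 > 17, infeasible
  {2, 3, 4}: w = 19 > 17, infeasible
  {1, 2, 3, 4}: w = 24 > 17, infeasible
Best feasible subset: items [1, 2, 3]
Total weight: 16 <= 17, total value: 26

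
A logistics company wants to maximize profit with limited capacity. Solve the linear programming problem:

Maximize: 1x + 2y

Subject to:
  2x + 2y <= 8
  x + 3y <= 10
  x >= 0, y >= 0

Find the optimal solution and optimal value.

Feasible vertices: (0, 0), (0, 10/3), (1, 3), (4, 0)
Objective 1x + 2y at each:
  (0, 0): 0
  (0, 10/3): 20/3
  (1, 3): 7
  (4, 0): 4
Maximum is 7 at (1, 3).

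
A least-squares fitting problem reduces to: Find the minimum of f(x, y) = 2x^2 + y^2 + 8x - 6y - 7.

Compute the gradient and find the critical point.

f(x,y) = 2x^2 + y^2 + 8x - 6y - 7
df/dx = 4x + (8) = 0  =>  x = -2
df/dy = 2y + (-6) = 0  =>  y = 3
f(-2, 3) = 2*(-2)^2 + 1*(3)^2 + 8*(-2) + -6*(3) + -7 = -24
Hessian is diagonal with entries 4, 2 > 0, so this is a minimum.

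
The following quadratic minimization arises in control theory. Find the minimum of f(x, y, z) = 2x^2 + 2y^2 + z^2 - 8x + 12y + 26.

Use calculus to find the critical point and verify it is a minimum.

f(x,y,z) = 2x^2 + 2y^2 + z^2 - 8x + 12y + 26
df/dx = 4x + (-8) = 0 => x = 2
df/dy = 4y + (12) = 0 => y = -3
df/dz = 2z + (0) = 0 => z = 0
f(2,-3,0) = 2*(2)^2 + 2*(-3)^2 + 1*(0)^2 + -8*(2) + 12*(-3) + 26 = 0
Hessian is diagonal with entries 4, 4, 2 > 0, confirmed minimum.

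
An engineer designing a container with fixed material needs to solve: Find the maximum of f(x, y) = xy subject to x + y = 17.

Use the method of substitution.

Substitute y = 17 - x into f(x,y) = xy:
g(x) = x(17 - x) = 17x - x^2
g'(x) = 17 - 2x = 0  =>  x = 17/2
y = 17 - 17/2 = 17/2
Maximum value = (17/2) * (17/2) = 289/4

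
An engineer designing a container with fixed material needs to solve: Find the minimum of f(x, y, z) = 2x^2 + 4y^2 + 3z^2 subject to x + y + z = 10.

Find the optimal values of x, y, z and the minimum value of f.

Using Lagrange multipliers on f = 2x^2 + 4y^2 + 3z^2 with constraint x + y + z = 10:
Conditions: 2*2*x = lambda, 2*4*y = lambda, 2*3*z = lambda
So x = lambda/4, y = lambda/8, z = lambda/6
Substituting into constraint: lambda * (13/24) = 10
lambda = 240/13
x = 60/13, y = 30/13, z = 40/13
Minimum value = 1200/13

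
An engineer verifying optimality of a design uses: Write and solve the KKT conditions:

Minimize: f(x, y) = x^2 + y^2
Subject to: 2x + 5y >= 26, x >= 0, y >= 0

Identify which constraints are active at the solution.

KKT conditions for min x^2 + y^2 s.t. 2x + 5y >= 26, x >= 0, y >= 0:
Stationarity: 2x = mu*2 + mu_x, 2y = mu*5 + mu_y, with mu, mu_x, mu_y >= 0
Complementary slackness: mu*(2x + 5y - 26) = 0, mu_x*x = 0, mu_y*y = 0
(0, 0) is infeasible (2*0 + 5*0 < 26), so if mu = 0 stationarity would force x = mu_x/2 >= 0, y = mu_y/2 >= 0 with mu_x*x = mu_y*y = 0, i.e. x = y = 0: contradiction. Hence mu > 0 and 2x + 5y = 26 is active.
Try x > 0, y > 0 (so mu_x = mu_y = 0): x = 2*mu/2, y = 5*mu/2
Substitute: 2*(2*mu/2) + 5*(5*mu/2) = 26
  mu*29/2 = 26 => mu = 52/29
x* = 52/29 > 0, y* = 130/29 > 0, consistent with mu_x = mu_y = 0.
f is convex and the constraints are linear, so this KKT point is the global minimum.
f* = 676/29
Active constraints: 2x + 5y >= 26 (holds with equality, mu = 52/29 > 0); x >= 0 and y >= 0 are inactive (mu_x = mu_y = 0).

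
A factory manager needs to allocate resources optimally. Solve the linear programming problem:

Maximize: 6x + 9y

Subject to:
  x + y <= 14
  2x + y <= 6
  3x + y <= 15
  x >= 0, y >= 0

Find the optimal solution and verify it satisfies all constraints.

Feasible vertices: (0, 0), (0, 6), (3, 0)
Objective 6x + 9y at each vertex:
  (0, 0): 0
  (0, 6): 54
  (3, 0): 18
Maximum is 54 at (0, 6).
Verify constraints at (x, y) = (0, 6):
  1*0 + 1*6 = 6 <= 14
  2*0 + 1*6 = 6 <= 6 (active)
  3*0 + 1*6 = 6 <= 15
  x = 0 >= 0, y = 6 >= 0. All constraints satisfied.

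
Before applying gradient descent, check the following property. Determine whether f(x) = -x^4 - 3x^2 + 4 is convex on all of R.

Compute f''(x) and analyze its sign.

f(x) = -x^4 - 3x^2 + 4
f'(x) = -4x^3 + -6x
f''(x) = -12x^2 + -6
f''(x) = -12x^2 + -6 <= -6 < 0 for all x
Therefore, f is concave on R.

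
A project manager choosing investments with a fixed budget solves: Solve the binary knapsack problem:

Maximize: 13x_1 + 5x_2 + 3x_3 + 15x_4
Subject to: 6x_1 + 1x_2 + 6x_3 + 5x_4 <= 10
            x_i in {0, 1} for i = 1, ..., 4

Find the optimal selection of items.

Items: item 1 (v=13, w=6), item 2 (v=5, w=1), item 3 (v=3, w=6), item 4 (v=15, w=5)
Capacity: 10
Checking all 16 subsets (w = total weight, v = total value):
  {}: w = 0, v = 0
  {1}: w = 6, v = 13
  {2}: w = 1, v = 5
  {3}: w = 6, v = 3
  {4}: w = 5, v = 15
  {1, 2}: w = 7, v = 18
  {1, 3}: w = 12 > 10, infeasible
  {1, 4}: w = 11 > 10, infeasible
  {2, 3}: w = 7, v = 8
  {2, 4}: w = 6, v = 20
  {3, 4}: w = 11 > 10, infeasible
  {1, 2, 3}: w = 13 > 10, infeasible
  {1, 2, 4}: w = 12 > 10, infeasible
  {1, 3, 4}: w = 17 > 10, infeasible
  {2, 3, 4}: w = 12 > 10, infeasible
  {1, 2, 3, 4}: w = 18 > 10, infeasible
Best feasible subset: items [2, 4]
Total weight: 6 <= 10, total value: 20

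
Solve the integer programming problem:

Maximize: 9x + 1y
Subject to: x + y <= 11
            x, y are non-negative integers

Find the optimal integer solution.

Objective: 9x + 1y, constraint: x + y <= 11
Coefficient of x is 9 >= coefficient of y is 1, so allocate the entire budget to x.
Optimal: x = 11, y = 0, value = 99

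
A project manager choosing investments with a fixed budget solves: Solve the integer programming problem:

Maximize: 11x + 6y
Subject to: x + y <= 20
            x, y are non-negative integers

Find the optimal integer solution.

Objective: 11x + 6y, constraint: x + y <= 20
Coefficient of x is 11 >= coefficient of y is 6, so allocate the entire budget to x.
Optimal: x = 20, y = 0, value = 220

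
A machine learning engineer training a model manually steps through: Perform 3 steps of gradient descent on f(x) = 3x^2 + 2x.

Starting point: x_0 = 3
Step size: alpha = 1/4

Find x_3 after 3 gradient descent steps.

f(x) = 3x^2 + 2x, f'(x) = 6x + (2)
Step 1: f'(3) = 20, x_1 = 3 - 1/4 * 20 = -2
Step 2: f'(-2) = -10, x_2 = -2 - 1/4 * -10 = 1/2
Step 3: f'(1/2) = 5, x_3 = 1/2 - 1/4 * 5 = -3/4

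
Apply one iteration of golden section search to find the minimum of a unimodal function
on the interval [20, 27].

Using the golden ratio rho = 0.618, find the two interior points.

Golden section search on [20, 27].
Golden ratio rho = 0.618 (approx).
Interior points:
  x_1 = 20 + (1-0.618)*7 = 22.6740
  x_2 = 20 + 0.618*7 = 24.3260
Compare f(x_1) and f(x_2) to determine which subinterval to keep.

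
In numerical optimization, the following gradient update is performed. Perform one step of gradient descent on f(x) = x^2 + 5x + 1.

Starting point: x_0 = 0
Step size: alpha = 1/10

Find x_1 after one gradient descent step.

f(x) = x^2 + 5x + 1
f'(x) = 2x + 5
f'(0) = 2*0 + (5) = 5
x_1 = x_0 - alpha * f'(x_0) = 0 - 1/10 * 5 = -1/2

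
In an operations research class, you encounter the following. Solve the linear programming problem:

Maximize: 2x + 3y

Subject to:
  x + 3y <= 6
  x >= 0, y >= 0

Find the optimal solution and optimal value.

The feasible region has vertices at [(0, 0), (6, 0), (0, 2)].
Checking objective 2x + 3y at each vertex:
  (0, 0): 2*0 + 3*0 = 0
  (6, 0): 2*6 + 3*0 = 12
  (0, 2): 2*0 + 3*2 = 6
Maximum is 12 at (6, 0).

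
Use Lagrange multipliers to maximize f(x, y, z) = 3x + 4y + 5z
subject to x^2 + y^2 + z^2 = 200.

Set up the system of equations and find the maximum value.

Lagrange conditions: 3 = 2*lambda*x, 4 = 2*lambda*y, 5 = 2*lambda*z
So x:3 = y:4 = z:5, i.e. x = 3t, y = 4t, z = 5t
Constraint: t^2*(3^2 + 4^2 + 5^2) = 200
  t^2 * 50 = 200  =>  t = sqrt(4)
Maximum = 3*3t + 4*4t + 5*5t = 50*sqrt(4) = 100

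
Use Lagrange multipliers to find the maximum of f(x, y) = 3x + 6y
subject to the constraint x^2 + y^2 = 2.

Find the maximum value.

Set up Lagrange conditions: grad f = lambda * grad g
  3 = 2*lambda*x
  6 = 2*lambda*y
From these: x/y = 3/6, so x = 3t, y = 6t for some t.
Substitute into constraint: (3t)^2 + (6t)^2 = 2
  t^2 * 45 = 2
  t = sqrt(2/45)
Maximum = 3*x + 6*y = (3^2 + 6^2)*t = 45 * sqrt(2/45) = sqrt(90)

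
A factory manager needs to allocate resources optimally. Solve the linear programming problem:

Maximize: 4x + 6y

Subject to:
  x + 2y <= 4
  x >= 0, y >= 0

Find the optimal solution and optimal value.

The feasible region has vertices at [(0, 0), (4, 0), (0, 2)].
Checking objective 4x + 6y at each vertex:
  (0, 0): 4*0 + 6*0 = 0
  (4, 0): 4*4 + 6*0 = 16
  (0, 2): 4*0 + 6*2 = 12
Maximum is 16 at (4, 0).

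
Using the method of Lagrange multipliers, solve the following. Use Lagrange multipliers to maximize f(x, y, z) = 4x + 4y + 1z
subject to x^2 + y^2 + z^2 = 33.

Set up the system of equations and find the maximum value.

Lagrange conditions: 4 = 2*lambda*x, 4 = 2*lambda*y, 1 = 2*lambda*z
So x:4 = y:4 = z:1, i.e. x = 4t, y = 4t, z = 1t
Constraint: t^2*(4^2 + 4^2 + 1^2) = 33
  t^2 * 33 = 33  =>  t = sqrt(1)
Maximum = 4*4t + 4*4t + 1*1t = 33*sqrt(1) = 33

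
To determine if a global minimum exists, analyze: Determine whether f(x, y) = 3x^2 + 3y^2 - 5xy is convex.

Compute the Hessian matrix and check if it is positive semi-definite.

f(x,y) = 3x^2 + 3y^2 - 5xy
Hessian H = [[6, -5], [-5, 6]]
trace(H) = 12, det(H) = 11
Eigenvalues: (12 +/- sqrt(100)) / 2 = 11, 1
Since both eigenvalues > 0, f is convex.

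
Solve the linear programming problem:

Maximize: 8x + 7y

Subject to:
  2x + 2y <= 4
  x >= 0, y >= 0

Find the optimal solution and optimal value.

The feasible region has vertices at [(0, 0), (2, 0), (0, 2)].
Checking objective 8x + 7y at each vertex:
  (0, 0): 8*0 + 7*0 = 0
  (2, 0): 8*2 + 7*0 = 16
  (0, 2): 8*0 + 7*2 = 14
Maximum is 16 at (2, 0).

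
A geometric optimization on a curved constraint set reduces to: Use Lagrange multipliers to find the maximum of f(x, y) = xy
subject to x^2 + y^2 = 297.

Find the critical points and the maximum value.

Lagrange conditions: y = 2*lambda*x and x = 2*lambda*y
If x = 0 then y = 0, violating the constraint, so x, y != 0.
Dividing: y/x = x/y => x^2 = y^2 => y = x or y = -x
Constraint: 2x^2 = 297 => x^2 = 297/2 => x = +/-sqrt(297/2)
Critical points: (sqrt(297/2), sqrt(297/2)), (-sqrt(297/2), -sqrt(297/2)), (sqrt(297/2), -sqrt(297/2)), (-sqrt(297/2), sqrt(297/2))
  y = x:  xy = x^2 = 297/2  at (sqrt(297/2), sqrt(297/2)) and (-sqrt(297/2), -sqrt(297/2))
  y = -x: xy = -x^2 = -297/2 at (sqrt(297/2), -sqrt(297/2)) and (-sqrt(297/2), sqrt(297/2))
Maximum xy = 297/2 at (sqrt(297/2), sqrt(297/2)) and (-sqrt(297/2), -sqrt(297/2))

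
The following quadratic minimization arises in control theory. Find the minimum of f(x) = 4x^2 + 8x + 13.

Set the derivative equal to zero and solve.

f(x) = 4x^2 + 8x + 13
f'(x) = 8x + (8) = 0
x = -8/8 = -1
f(-1) = 9
Since f''(x) = 8 > 0, this is a minimum.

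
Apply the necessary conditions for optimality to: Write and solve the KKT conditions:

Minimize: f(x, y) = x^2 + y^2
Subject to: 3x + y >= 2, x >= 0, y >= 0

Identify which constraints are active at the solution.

KKT conditions for min x^2 + y^2 s.t. 3x + 1y >= 2, x >= 0, y >= 0:
Stationarity: 2x = mu*3 + mu_x, 2y = mu*1 + mu_y, with mu, mu_x, mu_y >= 0
Complementary slackness: mu*(3x + y - 2) = 0, mu_x*x = 0, mu_y*y = 0
(0, 0) is infeasible (3*0 + 1*0 < 2), so if mu = 0 stationarity would force x = mu_x/2 >= 0, y = mu_y/2 >= 0 with mu_x*x = mu_y*y = 0, i.e. x = y = 0: contradiction. Hence mu > 0 and 3x + y = 2 is active.
Try x > 0, y > 0 (so mu_x = mu_y = 0): x = 3*mu/2, y = 1*mu/2
Substitute: 3*(3*mu/2) + 1*(1*mu/2) = 2
  mu*10/2 = 2 => mu = 2/5
x* = 3/5 > 0, y* = 1/5 > 0, consistent with mu_x = mu_y = 0.
f is convex and the constraints are linear, so this KKT point is the global minimum.
f* = 2/5
Active constraints: 3x + y >= 2 (holds with equality, mu = 2/5 > 0); x >= 0 and y >= 0 are inactive (mu_x = mu_y = 0).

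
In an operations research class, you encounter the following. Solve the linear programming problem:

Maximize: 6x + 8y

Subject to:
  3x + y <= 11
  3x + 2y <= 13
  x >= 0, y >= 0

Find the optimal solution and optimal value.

Feasible vertices: (0, 0), (0, 13/2), (3, 2), (11/3, 0)
Objective 6x + 8y at each:
  (0, 0): 0
  (0, 13/2): 52
  (3, 2): 34
  (11/3, 0): 22
Maximum is 52 at (0, 13/2).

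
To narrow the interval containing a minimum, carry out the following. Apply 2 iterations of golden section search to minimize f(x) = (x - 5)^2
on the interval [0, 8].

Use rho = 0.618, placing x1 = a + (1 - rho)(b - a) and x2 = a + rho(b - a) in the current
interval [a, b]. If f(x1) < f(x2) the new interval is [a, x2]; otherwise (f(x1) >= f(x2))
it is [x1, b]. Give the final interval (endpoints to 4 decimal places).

Golden section search for min of f(x) = (x - 5)^2 on [0, 8].
Each step: x1 = a + (1 - rho)(b - a), x2 = a + rho(b - a); if f(x1) < f(x2) keep [a, x2], otherwise keep [x1, b].
Step 1: [0.0000, 8.0000], x1=3.0560 (f=3.7791), x2=4.9440 (f=0.0031); f(x1) > f(x2) => keep [3.0560, 8.0000]
Step 2: [3.0560, 8.0000], x1=4.9446 (f=0.0031), x2=6.1114 (f=1.2352); f(x1) < f(x2) => keep [3.0560, 6.1114]
Final interval: [3.0560, 6.1114]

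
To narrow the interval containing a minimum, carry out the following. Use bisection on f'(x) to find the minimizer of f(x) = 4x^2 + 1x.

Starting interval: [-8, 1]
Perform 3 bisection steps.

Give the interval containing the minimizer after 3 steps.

Finding critical point of f(x) = 4x^2 + 1x using bisection on f'(x) = 8x + 1.
f'(x) = 0 when x = -1/8.
Starting interval: [-8, 1]
Step 1: mid = -7/2, f'(mid) = -27, new interval = [-7/2, 1]
Step 2: mid = -5/4, f'(mid) = -9, new interval = [-5/4, 1]
Step 3: mid = -1/8, f'(mid) = 0, new interval = [-1/8, -1/8]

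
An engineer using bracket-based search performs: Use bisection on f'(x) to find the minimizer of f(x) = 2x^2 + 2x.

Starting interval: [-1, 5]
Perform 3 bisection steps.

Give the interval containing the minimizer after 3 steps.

Finding critical point of f(x) = 2x^2 + 2x using bisection on f'(x) = 4x + 2.
f'(x) = 0 when x = -1/2.
Starting interval: [-1, 5]
Step 1: mid = 2, f'(mid) = 10, new interval = [-1, 2]
Step 2: mid = 1/2, f'(mid) = 4, new interval = [-1, 1/2]
Step 3: mid = -1/4, f'(mid) = 1, new interval = [-1, -1/4]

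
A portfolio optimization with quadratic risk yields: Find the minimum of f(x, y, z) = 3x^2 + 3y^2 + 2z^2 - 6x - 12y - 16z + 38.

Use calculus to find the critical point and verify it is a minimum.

f(x,y,z) = 3x^2 + 3y^2 + 2z^2 - 6x - 12y - 16z + 38
df/dx = 6x + (-6) = 0 => x = 1
df/dy = 6y + (-12) = 0 => y = 2
df/dz = 4z + (-16) = 0 => z = 4
f(1,2,4) = 3*(1)^2 + 3*(2)^2 + 2*(4)^2 + -6*(1) + -12*(2) + -16*(4) + 38 = -9
Hessian is diagonal with entries 6, 6, 4 > 0, confirmed minimum.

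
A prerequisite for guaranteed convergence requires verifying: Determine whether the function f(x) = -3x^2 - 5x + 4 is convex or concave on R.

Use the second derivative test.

f(x) = -3x^2 - 5x + 4
f'(x) = -6x - 5
f''(x) = -6
Since f''(x) = -6 < 0 for all x, f is concave on R.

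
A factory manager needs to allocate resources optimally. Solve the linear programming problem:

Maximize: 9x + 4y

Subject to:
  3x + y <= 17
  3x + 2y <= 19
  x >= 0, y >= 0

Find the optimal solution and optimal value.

Feasible vertices: (0, 0), (0, 19/2), (5, 2), (17/3, 0)
Objective 9x + 4y at each:
  (0, 0): 0
  (0, 19/2): 38
  (5, 2): 53
  (17/3, 0): 51
Maximum is 53 at (5, 2).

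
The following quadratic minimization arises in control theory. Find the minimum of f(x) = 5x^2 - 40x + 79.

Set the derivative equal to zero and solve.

f(x) = 5x^2 - 40x + 79
f'(x) = 10x + (-40) = 0
x = 40/10 = 4
f(4) = -1
Since f''(x) = 10 > 0, this is a minimum.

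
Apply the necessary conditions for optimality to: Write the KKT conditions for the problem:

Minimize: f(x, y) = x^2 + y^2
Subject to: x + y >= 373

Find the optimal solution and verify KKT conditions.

KKT conditions for min x^2 + y^2 s.t. x + y >= 373:
Stationarity: 2x = mu, 2y = mu
So x = y = mu/2.
Complementary slackness: mu*(x + y - 373) = 0
Primal feasibility: x + y >= 373; dual feasibility: mu >= 0
If mu = 0 then x = y = 0, but 0 + 0 < 373 is infeasible, so the constraint is active.
Constraint active: x + y = 2*(mu/2) = 373 => mu = 373
x = y = 373/2, f = 139129/2
Verify: stationarity 2*(373/2) = 373 = mu; primal 373/2 + 373/2 = 373 >= 373; dual mu = 373 >= 0; complementary slackness 373*(373 - 373) = 0. All KKT conditions hold.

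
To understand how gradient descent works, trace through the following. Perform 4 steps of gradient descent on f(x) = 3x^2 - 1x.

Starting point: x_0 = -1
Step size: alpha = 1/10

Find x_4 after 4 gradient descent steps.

f(x) = 3x^2 - 1x, f'(x) = 6x + (-1)
Step 1: f'(-1) = -7, x_1 = -1 - 1/10 * -7 = -3/10
Step 2: f'(-3/10) = -14/5, x_2 = -3/10 - 1/10 * -14/5 = -1/50
Step 3: f'(-1/50) = -28/25, x_3 = -1/50 - 1/10 * -28/25 = 23/250
Step 4: f'(23/250) = -56/125, x_4 = 23/250 - 1/10 * -56/125 = 171/1250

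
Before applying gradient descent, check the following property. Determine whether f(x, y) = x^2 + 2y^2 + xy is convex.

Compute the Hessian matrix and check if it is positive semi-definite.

f(x,y) = x^2 + 2y^2 + xy
Hessian H = [[2, 1], [1, 4]]
trace(H) = 6, det(H) = 7
Eigenvalues: (6 +/- sqrt(8)) / 2 = 4.414, 1.586
Since both eigenvalues > 0, f is convex.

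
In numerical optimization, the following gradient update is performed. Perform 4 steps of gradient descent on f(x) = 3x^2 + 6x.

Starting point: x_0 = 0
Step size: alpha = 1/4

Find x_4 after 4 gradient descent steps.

f(x) = 3x^2 + 6x, f'(x) = 6x + (6)
Step 1: f'(0) = 6, x_1 = 0 - 1/4 * 6 = -3/2
Step 2: f'(-3/2) = -3, x_2 = -3/2 - 1/4 * -3 = -3/4
Step 3: f'(-3/4) = 3/2, x_3 = -3/4 - 1/4 * 3/2 = -9/8
Step 4: f'(-9/8) = -3/4, x_4 = -9/8 - 1/4 * -3/4 = -15/16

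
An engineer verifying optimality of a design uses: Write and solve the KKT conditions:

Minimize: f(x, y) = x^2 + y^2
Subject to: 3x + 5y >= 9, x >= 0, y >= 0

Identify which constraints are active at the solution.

KKT conditions for min x^2 + y^2 s.t. 3x + 5y >= 9, x >= 0, y >= 0:
Stationarity: 2x = mu*3 + mu_x, 2y = mu*5 + mu_y, with mu, mu_x, mu_y >= 0
Complementary slackness: mu*(3x + 5y - 9) = 0, mu_x*x = 0, mu_y*y = 0
(0, 0) is infeasible (3*0 + 5*0 < 9), so if mu = 0 stationarity would force x = mu_x/2 >= 0, y = mu_y/2 >= 0 with mu_x*x = mu_y*y = 0, i.e. x = y = 0: contradiction. Hence mu > 0 and 3x + 5y = 9 is active.
Try x > 0, y > 0 (so mu_x = mu_y = 0): x = 3*mu/2, y = 5*mu/2
Substitute: 3*(3*mu/2) + 5*(5*mu/2) = 9
  mu*34/2 = 9 => mu = 9/17
x* = 27/34 > 0, y* = 45/34 > 0, consistent with mu_x = mu_y = 0.
f is convex and the constraints are linear, so this KKT point is the global minimum.
f* = 81/34
Active constraints: 3x + 5y >= 9 (holds with equality, mu = 9/17 > 0); x >= 0 and y >= 0 are inactive (mu_x = mu_y = 0).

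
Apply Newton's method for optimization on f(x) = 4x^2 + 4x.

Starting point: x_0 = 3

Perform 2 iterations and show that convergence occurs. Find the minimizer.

f(x) = 4x^2 + 4x, f'(x) = 8x + (4), f''(x) = 8
Step 1: f'(3) = 28, x_1 = 3 - 28/8 = -1/2
Step 2: f'(-1/2) = 0, x_2 = -1/2 (converged)
Newton's method converges in 1 step for quadratics.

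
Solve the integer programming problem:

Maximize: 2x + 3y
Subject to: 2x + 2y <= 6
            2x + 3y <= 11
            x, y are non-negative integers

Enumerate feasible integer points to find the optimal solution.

Constraint 1: 2x + 2y <= 6
Constraint 2: 2x + 3y <= 11
Feasible x range (need y >= 0): 0 <= x <= min(6/2, 11/2) => x in {0, ..., 3}.
Enumerate feasible integer points row by row (the coefficient of y is 3 > 0, so for each x the largest feasible y gives the best value):
  x = 0: y <= min((6 - 2*0)/2, (11 - 2*0)/3) => y in {0, ..., 3}; best 2*0 + 3*3 = 9
  x = 1: y <= min((6 - 2*1)/2, (11 - 2*1)/3) => y in {0, ..., 2}; best 2*1 + 3*2 = 8
  x = 2: y <= min((6 - 2*2)/2, (11 - 2*2)/3) => y in {0, ..., 1}; best 2*2 + 3*1 = 7
  x = 3: y <= min((6 - 2*3)/2, (11 - 2*3)/3) => y in {0}; best 2*3 + 3*0 = 6
The maximum 2x + 3y = 9 is achieved at x = 0, y = 3.
Check: 2*0 + 2*3 = 6 <= 6 and 2*0 + 3*3 = 9 <= 11.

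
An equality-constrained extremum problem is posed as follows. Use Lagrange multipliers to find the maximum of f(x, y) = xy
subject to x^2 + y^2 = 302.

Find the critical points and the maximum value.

Lagrange conditions: y = 2*lambda*x and x = 2*lambda*y
If x = 0 then y = 0, violating the constraint, so x, y != 0.
Dividing: y/x = x/y => x^2 = y^2 => y = x or y = -x
Constraint: 2x^2 = 302 => x^2 = 151 => x = +/-sqrt(151)
Critical points: (sqrt(151), sqrt(151)), (-sqrt(151), -sqrt(151)), (sqrt(151), -sqrt(151)), (-sqrt(151), sqrt(151))
  y = x:  xy = x^2 = 151  at (sqrt(151), sqrt(151)) and (-sqrt(151), -sqrt(151))
  y = -x: xy = -x^2 = -151 at (sqrt(151), -sqrt(151)) and (-sqrt(151), sqrt(151))
Maximum xy = 151 at (sqrt(151), sqrt(151)) and (-sqrt(151), -sqrt(151))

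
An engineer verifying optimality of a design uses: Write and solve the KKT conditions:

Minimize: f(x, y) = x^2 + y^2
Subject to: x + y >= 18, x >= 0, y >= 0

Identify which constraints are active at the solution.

KKT conditions for min x^2 + y^2 s.t. 1x + 1y >= 18, x >= 0, y >= 0:
Stationarity: 2x = mu*1 + mu_x, 2y = mu*1 + mu_y, with mu, mu_x, mu_y >= 0
Complementary slackness: mu*(x + y - 18) = 0, mu_x*x = 0, mu_y*y = 0
(0, 0) is infeasible (1*0 + 1*0 < 18), so if mu = 0 stationarity would force x = mu_x/2 >= 0, y = mu_y/2 >= 0 with mu_x*x = mu_y*y = 0, i.e. x = y = 0: contradiction. Hence mu > 0 and x + y = 18 is active.
Try x > 0, y > 0 (so mu_x = mu_y = 0): x = 1*mu/2, y = 1*mu/2
Substitute: 1*(1*mu/2) + 1*(1*mu/2) = 18
  mu*2/2 = 18 => mu = 18
x* = 9 > 0, y* = 9 > 0, consistent with mu_x = mu_y = 0.
f is convex and the constraints are linear, so this KKT point is the global minimum.
f* = 162
Active constraints: x + y >= 18 (holds with equality, mu = 18 > 0); x >= 0 and y >= 0 are inactive (mu_x = mu_y = 0).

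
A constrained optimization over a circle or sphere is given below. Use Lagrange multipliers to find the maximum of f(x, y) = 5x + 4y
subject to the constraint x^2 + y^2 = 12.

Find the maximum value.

Set up Lagrange conditions: grad f = lambda * grad g
  5 = 2*lambda*x
  4 = 2*lambda*y
From these: x/y = 5/4, so x = 5t, y = 4t for some t.
Substitute into constraint: (5t)^2 + (4t)^2 = 12
  t^2 * 41 = 12
  t = sqrt(12/41)
Maximum = 5*x + 4*y = (5^2 + 4^2)*t = 41 * sqrt(12/41) = sqrt(492)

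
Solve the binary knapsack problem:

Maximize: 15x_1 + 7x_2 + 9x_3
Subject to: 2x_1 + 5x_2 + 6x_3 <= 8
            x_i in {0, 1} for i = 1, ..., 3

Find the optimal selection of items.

Items: item 1 (v=15, w=2), item 2 (v=7, w=5), item 3 (v=9, w=6)
Capacity: 8
Checking all 8 subsets (w = total weight, v = total value):
  {}: w = 0, v = 0
  {1}: w = 2, v = 15
  {2}: w = 5, v = 7
  {3}: w = 6, v = 9
  {1, 2}: w = 7, v = 22
  {1, 3}: w = 8, v = 24
  {2, 3}: w = 11 > 8, infeasible
  {1, 2, 3}: w = 13 > 8, infeasible
Best feasible subset: items [1, 3]
Total weight: 8 <= 8, total value: 24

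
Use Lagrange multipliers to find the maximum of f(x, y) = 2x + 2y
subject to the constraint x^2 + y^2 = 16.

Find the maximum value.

Set up Lagrange conditions: grad f = lambda * grad g
  2 = 2*lambda*x
  2 = 2*lambda*y
From these: x/y = 2/2, so x = 2t, y = 2t for some t.
Substitute into constraint: (2t)^2 + (2t)^2 = 16
  t^2 * 8 = 16
  t = sqrt(16/8)
Maximum = 2*x + 2*y = (2^2 + 2^2)*t = 8 * sqrt(16/8) = sqrt(128)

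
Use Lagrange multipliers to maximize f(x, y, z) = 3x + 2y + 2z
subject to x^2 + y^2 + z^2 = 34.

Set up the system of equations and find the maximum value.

Lagrange conditions: 3 = 2*lambda*x, 2 = 2*lambda*y, 2 = 2*lambda*z
So x:3 = y:2 = z:2, i.e. x = 3t, y = 2t, z = 2t
Constraint: t^2*(3^2 + 2^2 + 2^2) = 34
  t^2 * 17 = 34  =>  t = sqrt(2)
Maximum = 3*3t + 2*2t + 2*2t = 17*sqrt(2) = sqrt(578)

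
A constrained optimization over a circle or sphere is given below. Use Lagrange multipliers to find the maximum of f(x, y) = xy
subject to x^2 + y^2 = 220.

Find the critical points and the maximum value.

Lagrange conditions: y = 2*lambda*x and x = 2*lambda*y
If x = 0 then y = 0, violating the constraint, so x, y != 0.
Dividing: y/x = x/y => x^2 = y^2 => y = x or y = -x
Constraint: 2x^2 = 220 => x^2 = 110 => x = +/-sqrt(110)
Critical points: (sqrt(110), sqrt(110)), (-sqrt(110), -sqrt(110)), (sqrt(110), -sqrt(110)), (-sqrt(110), sqrt(110))
  y = x:  xy = x^2 = 110  at (sqrt(110), sqrt(110)) and (-sqrt(110), -sqrt(110))
  y = -x: xy = -x^2 = -110 at (sqrt(110), -sqrt(110)) and (-sqrt(110), sqrt(110))
Maximum xy = 110 at (sqrt(110), sqrt(110)) and (-sqrt(110), -sqrt(110))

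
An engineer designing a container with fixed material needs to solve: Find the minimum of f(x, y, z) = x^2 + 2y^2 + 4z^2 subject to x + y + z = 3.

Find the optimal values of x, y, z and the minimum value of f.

Using Lagrange multipliers on f = x^2 + 2y^2 + 4z^2 with constraint x + y + z = 3:
Conditions: 2*1*x = lambda, 2*2*y = lambda, 2*4*z = lambda
So x = lambda/2, y = lambda/4, z = lambda/8
Substituting into constraint: lambda * (7/8) = 3
lambda = 24/7
x = 12/7, y = 6/7, z = 3/7
Minimum value = 36/7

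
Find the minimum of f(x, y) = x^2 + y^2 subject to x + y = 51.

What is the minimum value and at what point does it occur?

Substitute y = 51 - x into f(x,y) = x^2 + y^2:
g(x) = x^2 + (51 - x)^2 = 2x^2 - 102x + 2601
g'(x) = 4x - 102 = 0  =>  x = 51/2
y = 51 - 51/2 = 51/2
Minimum value = (51/2)^2 + (51/2)^2 = 2601/2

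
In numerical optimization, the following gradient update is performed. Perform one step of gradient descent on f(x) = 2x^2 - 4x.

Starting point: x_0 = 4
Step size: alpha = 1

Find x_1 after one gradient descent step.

f(x) = 2x^2 - 4x
f'(x) = 4x - 4
f'(4) = 4*4 + (-4) = 12
x_1 = x_0 - alpha * f'(x_0) = 4 - 1 * 12 = -8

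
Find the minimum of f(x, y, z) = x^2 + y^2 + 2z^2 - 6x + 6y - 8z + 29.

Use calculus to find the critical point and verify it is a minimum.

f(x,y,z) = x^2 + y^2 + 2z^2 - 6x + 6y - 8z + 29
df/dx = 2x + (-6) = 0 => x = 3
df/dy = 2y + (6) = 0 => y = -3
df/dz = 4z + (-8) = 0 => z = 2
f(3,-3,2) = 1*(3)^2 + 1*(-3)^2 + 2*(2)^2 + -6*(3) + 6*(-3) + -8*(2) + 29 = 3
Hessian is diagonal with entries 2, 2, 4 > 0, confirmed minimum.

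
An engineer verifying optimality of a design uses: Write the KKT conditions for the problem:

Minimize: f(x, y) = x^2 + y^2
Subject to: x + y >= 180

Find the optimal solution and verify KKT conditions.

KKT conditions for min x^2 + y^2 s.t. x + y >= 180:
Stationarity: 2x = mu, 2y = mu
So x = y = mu/2.
Complementary slackness: mu*(x + y - 180) = 0
Primal feasibility: x + y >= 180; dual feasibility: mu >= 0
If mu = 0 then x = y = 0, but 0 + 0 < 180 is infeasible, so the constraint is active.
Constraint active: x + y = 2*(mu/2) = 180 => mu = 180
x = y = 90, f = 16200
Verify: stationarity 2*90 = 180 = mu; primal 90 + 90 = 180 >= 180; dual mu = 180 >= 0; complementary slackness 180*(180 - 180) = 0. All KKT conditions hold.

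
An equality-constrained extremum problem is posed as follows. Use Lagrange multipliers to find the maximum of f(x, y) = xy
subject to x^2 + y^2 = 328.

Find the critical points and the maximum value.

Lagrange conditions: y = 2*lambda*x and x = 2*lambda*y
If x = 0 then y = 0, violating the constraint, so x, y != 0.
Dividing: y/x = x/y => x^2 = y^2 => y = x or y = -x
Constraint: 2x^2 = 328 => x^2 = 164 => x = +/-sqrt(164)
Critical points: (sqrt(164), sqrt(164)), (-sqrt(164), -sqrt(164)), (sqrt(164), -sqrt(164)), (-sqrt(164), sqrt(164))
  y = x:  xy = x^2 = 164  at (sqrt(164), sqrt(164)) and (-sqrt(164), -sqrt(164))
  y = -x: xy = -x^2 = -164 at (sqrt(164), -sqrt(164)) and (-sqrt(164), sqrt(164))
Maximum xy = 164 at (sqrt(164), sqrt(164)) and (-sqrt(164), -sqrt(164))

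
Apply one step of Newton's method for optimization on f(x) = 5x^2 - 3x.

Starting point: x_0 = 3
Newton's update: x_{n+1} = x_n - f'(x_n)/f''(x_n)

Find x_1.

f(x) = 5x^2 - 3x
f'(x) = 10x + (-3), f''(x) = 10
Newton step: x_1 = x_0 - f'(x_0)/f''(x_0)
f'(3) = 27
x_1 = 3 - 27/10 = 3/10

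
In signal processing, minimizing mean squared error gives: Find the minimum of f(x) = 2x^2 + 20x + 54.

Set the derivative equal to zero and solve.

f(x) = 2x^2 + 20x + 54
f'(x) = 4x + (20) = 0
x = -20/4 = -5
f(-5) = 4
Since f''(x) = 4 > 0, this is a minimum.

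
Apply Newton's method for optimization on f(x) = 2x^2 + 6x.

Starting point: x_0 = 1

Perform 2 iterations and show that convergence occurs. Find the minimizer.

f(x) = 2x^2 + 6x, f'(x) = 4x + (6), f''(x) = 4
Step 1: f'(1) = 10, x_1 = 1 - 10/4 = -3/2
Step 2: f'(-3/2) = 0, x_2 = -3/2 (converged)
Newton's method converges in 1 step for quadratics.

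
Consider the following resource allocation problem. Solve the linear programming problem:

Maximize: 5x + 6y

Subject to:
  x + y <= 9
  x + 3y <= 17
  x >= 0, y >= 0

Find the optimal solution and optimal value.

Feasible vertices: (0, 0), (0, 17/3), (5, 4), (9, 0)
Objective 5x + 6y at each:
  (0, 0): 0
  (0, 17/3): 34
  (5, 4): 49
  (9, 0): 45
Maximum is 49 at (5, 4).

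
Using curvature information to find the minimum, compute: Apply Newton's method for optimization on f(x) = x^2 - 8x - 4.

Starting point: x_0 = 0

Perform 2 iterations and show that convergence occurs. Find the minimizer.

f(x) = x^2 - 8x - 4, f'(x) = 2x + (-8), f''(x) = 2
Step 1: f'(0) = -8, x_1 = 0 - -8/2 = 4
Step 2: f'(4) = 0, x_2 = 4 (converged)
Newton's method converges in 1 step for quadratics.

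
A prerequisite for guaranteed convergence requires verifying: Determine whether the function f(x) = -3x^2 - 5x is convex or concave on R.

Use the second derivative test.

f(x) = -3x^2 - 5x
f'(x) = -6x - 5
f''(x) = -6
Since f''(x) = -6 < 0 for all x, f is concave on R.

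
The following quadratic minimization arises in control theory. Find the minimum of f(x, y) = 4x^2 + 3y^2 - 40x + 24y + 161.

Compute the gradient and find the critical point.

f(x,y) = 4x^2 + 3y^2 - 40x + 24y + 161
df/dx = 8x + (-40) = 0  =>  x = 5
df/dy = 6y + (24) = 0  =>  y = -4
f(5, -4) = 4*(5)^2 + 3*(-4)^2 + -40*(5) + 24*(-4) + 161 = 13
Hessian is diagonal with entries 8, 6 > 0, so this is a minimum.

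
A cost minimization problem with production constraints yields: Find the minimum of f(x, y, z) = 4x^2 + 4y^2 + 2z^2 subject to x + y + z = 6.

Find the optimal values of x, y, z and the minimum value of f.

Using Lagrange multipliers on f = 4x^2 + 4y^2 + 2z^2 with constraint x + y + z = 6:
Conditions: 2*4*x = lambda, 2*4*y = lambda, 2*2*z = lambda
So x = lambda/8, y = lambda/8, z = lambda/4
Substituting into constraint: lambda * (1/2) = 6
lambda = 12
x = 3/2, y = 3/2, z = 3
Minimum value = 36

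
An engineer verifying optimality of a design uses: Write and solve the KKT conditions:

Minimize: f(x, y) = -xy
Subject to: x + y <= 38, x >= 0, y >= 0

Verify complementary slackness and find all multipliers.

Problem: min -xy s.t. x + y <= 38 (multiplier lambda), x >= 0 (mu_x), y >= 0 (mu_y)
KKT stationarity: -y + lambda - mu_x = 0, -x + lambda - mu_y = 0, with lambda, mu_x, mu_y >= 0
Complementary slackness: lambda*(x + y - 38) = 0, mu_x*x = 0, mu_y*y = 0
If lambda = 0: y = -mu_x <= 0 and x = -mu_y <= 0 force x = y = 0 with f = 0; but x = y = 19 is feasible with f = -361 < 0, so this is not the minimum. Hence lambda > 0 and x + y = 38.
Try x > 0, y > 0 (so mu_x = mu_y = 0): y = lambda, x = lambda => x = y = lambda
x + y = 38 => 2*lambda = 38 => lambda = 19
x* = y* = 19 > 0, consistent with mu_x = mu_y = 0.
(Any feasible point with x = 0 or y = 0 has f = 0 > -361, so the minimum is not on those boundaries.)
min(-xy) = -361 (i.e. max xy = 361)
Multipliers: lambda = 19, mu_x = 0, mu_y = 0
Complementary slackness: lambda*(x + y - 38) = 19*(19 + 19 - 38) = 0, mu_x*x = 0*19 = 0, mu_y*y = 0*19 = 0. Satisfied.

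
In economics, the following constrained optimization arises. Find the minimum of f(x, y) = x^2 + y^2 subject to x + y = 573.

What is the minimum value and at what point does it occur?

Substitute y = 573 - x into f(x,y) = x^2 + y^2:
g(x) = x^2 + (573 - x)^2 = 2x^2 - 1146x + 328329
g'(x) = 4x - 1146 = 0  =>  x = 573/2
y = 573 - 573/2 = 573/2
Minimum value = (573/2)^2 + (573/2)^2 = 328329/2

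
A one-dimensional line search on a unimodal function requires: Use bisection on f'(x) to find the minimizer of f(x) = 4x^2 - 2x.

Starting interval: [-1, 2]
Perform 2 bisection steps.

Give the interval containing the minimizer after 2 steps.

Finding critical point of f(x) = 4x^2 - 2x using bisection on f'(x) = 8x + -2.
f'(x) = 0 when x = 1/4.
Starting interval: [-1, 2]
Step 1: mid = 1/2, f'(mid) = 2, new interval = [-1, 1/2]
Step 2: mid = -1/4, f'(mid) = -4, new interval = [-1/4, 1/2]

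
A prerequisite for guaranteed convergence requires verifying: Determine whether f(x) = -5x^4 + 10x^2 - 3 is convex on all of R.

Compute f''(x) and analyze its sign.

f(x) = -5x^4 + 10x^2 - 3
f'(x) = -20x^3 + 20x
f''(x) = -60x^2 + 20
f''(x) = -60x^2 + 20 -> -inf as |x| -> inf
Therefore, f is not globally convex on R.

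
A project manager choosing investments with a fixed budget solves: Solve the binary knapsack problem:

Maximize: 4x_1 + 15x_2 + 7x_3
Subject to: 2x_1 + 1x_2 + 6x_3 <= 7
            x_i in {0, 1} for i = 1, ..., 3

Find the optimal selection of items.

Items: item 1 (v=4, w=2), item 2 (v=15, w=1), item 3 (v=7, w=6)
Capacity: 7
Checking all 8 subsets (w = total weight, v = total value):
  {}: w = 0, v = 0
  {1}: w = 2, v = 4
  {2}: w = 1, v = 15
  {3}: w = 6, v = 7
  {1, 2}: w = 3, v = 19
  {1, 3}: w = 8 > 7, infeasible
  {2, 3}: w = 7, v = 22
  {1, 2, 3}: w = 9 > 7, infeasible
Best feasible subset: items [2, 3]
Total weight: 7 <= 7, total value: 22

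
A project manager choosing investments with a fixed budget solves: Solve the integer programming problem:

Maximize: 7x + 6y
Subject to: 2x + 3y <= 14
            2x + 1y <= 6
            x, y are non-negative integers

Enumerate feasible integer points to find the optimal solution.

Constraint 1: 2x + 3y <= 14
Constraint 2: 2x + 1y <= 6
Feasible x range (need y >= 0): 0 <= x <= min(14/2, 6/2) => x in {0, ..., 3}.
Enumerate feasible integer points row by row (the coefficient of y is 6 > 0, so for each x the largest feasible y gives the best value):
  x = 0: y <= min((14 - 2*0)/3, (6 - 2*0)/1) => y in {0, ..., 4}; best 7*0 + 6*4 = 24
  x = 1: y <= min((14 - 2*1)/3, (6 - 2*1)/1) => y in {0, ..., 4}; best 7*1 + 6*4 = 31
  x = 2: y <= min((14 - 2*2)/3, (6 - 2*2)/1) => y in {0, ..., 2}; best 7*2 + 6*2 = 26
  x = 3: y <= min((14 - 2*3)/3, (6 - 2*3)/1) => y in {0}; best 7*3 + 6*0 = 21
The maximum 7x + 6y = 31 is achieved at x = 1, y = 4.
Check: 2*1 + 3*4 = 14 <= 14 and 2*1 + 1*4 = 6 <= 6.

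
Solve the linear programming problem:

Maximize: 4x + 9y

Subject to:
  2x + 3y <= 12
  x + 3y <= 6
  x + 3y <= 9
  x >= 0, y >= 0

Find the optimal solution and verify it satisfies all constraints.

Feasible vertices: (0, 0), (0, 2), (6, 0)
Objective 4x + 9y at each vertex:
  (0, 0): 0
  (0, 2): 18
  (6, 0): 24
Maximum is 24 at (6, 0).
Verify constraints at (x, y) = (6, 0):
  2*6 + 3*0 = 12 <= 12 (active)
  1*6 + 3*0 = 6 <= 6 (active)
  1*6 + 3*0 = 6 <= 9
  x = 6 >= 0, y = 0 >= 0. All constraints satisfied.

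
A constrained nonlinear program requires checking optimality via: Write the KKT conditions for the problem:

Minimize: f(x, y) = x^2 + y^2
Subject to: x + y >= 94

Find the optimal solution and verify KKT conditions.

KKT conditions for min x^2 + y^2 s.t. x + y >= 94:
Stationarity: 2x = mu, 2y = mu
So x = y = mu/2.
Complementary slackness: mu*(x + y - 94) = 0
Primal feasibility: x + y >= 94; dual feasibility: mu >= 0
If mu = 0 then x = y = 0, but 0 + 0 < 94 is infeasible, so the constraint is active.
Constraint active: x + y = 2*(mu/2) = 94 => mu = 94
x = y = 47, f = 4418
Verify: stationarity 2*47 = 94 = mu; primal 47 + 47 = 94 >= 94; dual mu = 94 >= 0; complementary slackness 94*(94 - 94) = 0. All KKT conditions hold.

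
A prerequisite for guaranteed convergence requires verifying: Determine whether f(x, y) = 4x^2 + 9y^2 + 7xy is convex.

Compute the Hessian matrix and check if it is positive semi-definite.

f(x,y) = 4x^2 + 9y^2 + 7xy
Hessian H = [[8, 7], [7, 18]]
trace(H) = 26, det(H) = 95
Eigenvalues: (26 +/- sqrt(296)) / 2 = 21.6, 4.398
Since both eigenvalues > 0, f is convex.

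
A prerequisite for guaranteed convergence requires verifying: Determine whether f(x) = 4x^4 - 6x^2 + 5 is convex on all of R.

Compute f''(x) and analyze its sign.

f(x) = 4x^4 - 6x^2 + 5
f'(x) = 16x^3 + -12x
f''(x) = 48x^2 + -12
f''(0) = -12 < 0, so not convex near x = 0
Therefore, f is not globally convex on R.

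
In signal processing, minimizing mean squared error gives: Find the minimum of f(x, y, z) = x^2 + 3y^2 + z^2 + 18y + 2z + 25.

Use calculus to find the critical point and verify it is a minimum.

f(x,y,z) = x^2 + 3y^2 + z^2 + 18y + 2z + 25
df/dx = 2x + (0) = 0 => x = 0
df/dy = 6y + (18) = 0 => y = -3
df/dz = 2z + (2) = 0 => z = -1
f(0,-3,-1) = 1*(0)^2 + 3*(-3)^2 + 1*(-1)^2 + 18*(-3) + 2*(-1) + 25 = -3
Hessian is diagonal with entries 2, 6, 2 > 0, confirmed minimum.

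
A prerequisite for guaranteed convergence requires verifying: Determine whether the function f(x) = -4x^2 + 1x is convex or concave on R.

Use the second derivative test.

f(x) = -4x^2 + 1x
f'(x) = -8x + 1
f''(x) = -8
Since f''(x) = -8 < 0 for all x, f is concave on R.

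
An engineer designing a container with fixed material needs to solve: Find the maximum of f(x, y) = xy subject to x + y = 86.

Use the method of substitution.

Substitute y = 86 - x into f(x,y) = xy:
g(x) = x(86 - x) = 86x - x^2
g'(x) = 86 - 2x = 0  =>  x = 43
y = 86 - 43 = 43
Maximum value = 43 * 43 = 1849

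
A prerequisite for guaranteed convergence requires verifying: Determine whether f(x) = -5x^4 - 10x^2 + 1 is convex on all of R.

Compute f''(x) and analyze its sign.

f(x) = -5x^4 - 10x^2 + 1
f'(x) = -20x^3 + -20x
f''(x) = -60x^2 + -20
f''(x) = -60x^2 + -20 <= -20 < 0 for all x
Therefore, f is concave on R.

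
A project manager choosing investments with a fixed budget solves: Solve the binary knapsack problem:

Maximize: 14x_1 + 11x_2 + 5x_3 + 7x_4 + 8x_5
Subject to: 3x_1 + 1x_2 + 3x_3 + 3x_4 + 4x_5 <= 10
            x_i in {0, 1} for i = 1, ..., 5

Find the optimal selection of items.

Items: item 1 (v=14, w=3), item 2 (v=11, w=1), item 3 (v=5, w=3), item 4 (v=7, w=3), item 5 (v=8, w=4)
Capacity: 10
Checking all 32 subsets (w = total weight, v = total value):
  {}: w = 0, v = 0
  {1}: w = 3, v = 14
  {2}: w = 1, v = 11
  {3}: w = 3, v = 5
  {4}: w = 3, v = 7
  {5}: w = 4, v = 8
  {1, 2}: w = 4, v = 25
  {1, 3}: w = 6, v = 19
  {1, 4}: w = 6, v = 21
  {1, 5}: w = 7, v = 22
  {2, 3}: w = 4, v = 16
  {2, 4}: w = 4, v = 18
  {2, 5}: w = 5, v = 19
  {3, 4}: w = 6, v = 12
  {3, 5}: w = 7, v = 13
  {4, 5}: w = 7, v = 15
  {1, 2, 3}: w = 7, v = 30
  {1, 2, 4}: w = 7, v = 32
  {1, 2, 5}: w = 8, v = 33
  {1, 3, 4}: w = 9, v = 26
  {1, 3, 5}: w = 10, v = 27
  {1, 4, 5}: w = 10, v = 29
  {2, 3, 4}: w = 7, v = 23
  {2, 3, 5}: w = 8, v = 24
  {2, 4, 5}: w = 8, v = 26
  {3, 4, 5}: w = 10, v = 20
  {1, 2, 3, 4}: w = 10, v = 37
  {1, 2, 3, 5}: w = 11 > 10, infeasible
  {1, 2, 4, 5}: w = 11 > 10, infeasible
  {1, 3, 4, 5}: w = 13 > 10, infeasible
  {2, 3, 4, 5}: w = 11 > 10, infeasible
  {1, 2, 3, 4, 5}: w = 14 > 10, infeasible
Best feasible subset: items [1, 2, 3, 4]
Total weight: 10 <= 10, total value: 37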